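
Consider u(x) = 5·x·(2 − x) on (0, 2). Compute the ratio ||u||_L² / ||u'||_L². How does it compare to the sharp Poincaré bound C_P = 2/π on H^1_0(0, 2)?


||u||_L² / ||u'||_L² = sqrt(10)/5 < C_P = 2/π.

u(x) = 5·x·(2 − x), so u'(x) = 10 - 10*x.
u(x) = 5·x·(2 − x) vanishes at x = 0 and x = 2, so u ∈ H^1_0(0, 2). Differentiate via the product rule and integrate the resulting polynomials term by term.
  ∫_0^2 u² dx = ∫_0^2 (25*x^4 - 100*x^3 + 100*x^2) dx. Term by term:
    ∫_0^2 25*x^4 dx = 160;  ∫_0^2 -100*x^3 dx = -400;  ∫_0^2 100*x^2 dx = 800/3.
  Sum: 160 − 400 + 800/3 = 80/3.
  ∫_0^2 (u')² dx = ∫_0^2 (100*x^2 - 200*x + 100) dx. Term by term:
    ∫_0^2 100*x^2 dx = 800/3;  ∫_0^2 -200*x dx = -400;  ∫_0^2 100 dx = 200.
  Sum: 800/3 − 400 + 200 = 200/3.
∫_0^2 u² dx = 80/3, so ||u||_L² = 4*sqrt(15)/3.
∫_0^2 (u')² dx = 200/3, so ||u'||_L² = 10*sqrt(6)/3.
Ratio ||u||_L² / ||u'||_L² = sqrt(10)/5.
Sharp Poincaré constant on H^1_0(0, 2) is C_P = L/π = 2/π, achieved by sin(π/2·x).
A polynomial bump cannot attain the sharp Poincaré constant (only the first sine eigenfunction does), so the ratio is strictly less than C_P, consistent with ||u||_L² ≤ C_P ||u'||_L².


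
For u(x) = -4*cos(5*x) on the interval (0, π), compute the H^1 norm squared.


||u||_{H^1(0,π)}^2 = 208*π

u'(x) = 20*sin(5*x).
Expand u² and (u')² and integrate term by term on (0, π), using: for integers n ≥ 1, ∫_0^π sin²(nx) dx = ∫_0^π cos²(nx) dx = π/2; for n ≠ n', ∫_0^π sin(nx)sin(n'x) dx = ∫_0^π cos(nx)cos(n'x) dx = 0; and by product-to-sum, ∫_0^π sin(nx)cos(n'x) dx = ½∫_0^π [sin((n+n')x) + sin((n−n')x)] dx, which is 0 when n+n' is even and 2n/(n²−n'²) when n+n' is odd (it need not vanish on (0, π)).
  u² squared terms: (-4)²·∫cos(5x)² dx = 16·π/2 = 8*π.
  So ∫_0^π u² dx = 8*π.
  (u')² squared terms: (20)²·∫sin(5x)² dx = 400·π/2 = 200*π.
  So ∫_0^π (u')² dx = 200*π.
||u||_{H^1}^2 = (8*π) + (200*π) = 208*π.


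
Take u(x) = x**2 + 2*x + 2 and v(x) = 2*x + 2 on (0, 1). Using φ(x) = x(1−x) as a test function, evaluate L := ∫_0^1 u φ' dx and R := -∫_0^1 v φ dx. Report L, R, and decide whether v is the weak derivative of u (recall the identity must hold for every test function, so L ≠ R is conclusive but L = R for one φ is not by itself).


LHS = -1/2, RHS = -1/2. Yes, v = u' weakly.

u(x) = x**2 + 2*x + 2, classical derivative u'(x) = 2*x + 2.
φ(x) = x(1−x), so φ'(x) = 1 - 2*x.
Note φ(0) = φ(1) = 0, so the boundary term u·φ vanishes.
LHS = ∫_0^1 u(x) φ'(x) dx = ∫_0^1 (-2*x^3 - 3*x^2 - 2*x + 2) dx. Term by term:
  ∫_0^1 -2*x^3 dx = -1/2;  ∫_0^1 -3*x^2 dx = -1;  ∫_0^1 -2*x dx = -1;
  ∫_0^1 2 dx = 2.
Sum: -1/2 − 1 − 1 + 2 = -1/2.
So LHS = -1/2.
∫_0^1 v(x) φ(x) dx = ∫_0^1 (-2*x^3 + 2*x) dx. Term by term:
  ∫_0^1 -2*x^3 dx = -1/2;  ∫_0^1 2*x dx = 1.
Sum: -1/2 + 1 = 1/2.
So RHS = -∫_0^1 v(x) φ(x) dx = -1/2.
LHS = RHS, so the identity holds for this test φ.
Moreover u is smooth here and v(x) = u'(x) = 2*x + 2 pointwise, so the identity holds for every test function. Hence v is the weak derivative of u.


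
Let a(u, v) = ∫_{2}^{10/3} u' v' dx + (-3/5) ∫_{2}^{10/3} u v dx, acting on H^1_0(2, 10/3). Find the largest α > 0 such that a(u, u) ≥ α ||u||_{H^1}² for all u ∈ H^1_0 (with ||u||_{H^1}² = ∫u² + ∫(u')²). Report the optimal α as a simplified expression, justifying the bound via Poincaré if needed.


α = 3*(-16 + 15*π^2)/(5*(16 + 9*π^2))

Coercivity of a(·,·) on H^1_0(2, 10/3) means a(u, u) ≥ α ||u||_{H^1}² for every u ∈ H^1_0.
The interval has length L = 4/3, and Poincaré/coercivity depend only on L. Here a(u, u) = ∫(u')² + (-3/5)·∫u².
Here c = -3/5 < 0 with |c| < (π/L)² = 9*π^2/16, so coercivity still holds. The condition a(u,u) ≥ α||u||_{H^1}² reads (1−α)∫(u')² ≥ (α−c)∫u². Any admissible α is ≤ 1 (rapidly oscillating u have ∫u²/∫(u')² → 0), and α = 1 would force 0 ≥ (1−c)∫u², impossible since c < 1; so 1−α > 0. By the sharp Poincaré inequality on H^1_0 of an interval of length L, ∫(u')² ≥ (π/L)²∫u² with equality for the first sine mode sin(π(x−x₀)/L) (x₀ the left endpoint), so the inequality holds for all u iff (1−α)(π/L)² ≥ α − c, i.e. α ≤ ((π/L)² + c)/((π/L)² + 1) = (1 + c(L/π)²)/(1 + (L/π)²). (Direct route, valid since c ≤ 0: Poincaré gives c∫u² ≥ c(L/π)²∫(u')², so a(u,u) ≥ (1 + c(L/π)²)∫(u')², while ||u||_{H^1}² ≤ (1 + (L/π)²)∫(u')²; dividing yields the same α.) With (π/L)² = 9*π^2/16 and c = -3/5, the largest admissible constant is α = ((π/L)² + c)/((π/L)² + 1).
Simplifying, α = 3*(-16 + 15*π^2)/(5*(16 + 9*π^2)).


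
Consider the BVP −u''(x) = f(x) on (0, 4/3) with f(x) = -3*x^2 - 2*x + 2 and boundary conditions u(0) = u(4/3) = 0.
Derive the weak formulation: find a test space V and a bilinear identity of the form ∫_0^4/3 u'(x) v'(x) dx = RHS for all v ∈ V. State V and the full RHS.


V = H^1_0(0, 4/3) (so v(0) = v(4/3) = 0); weak form: ∫_0^4/3 u'v' dx = ∫_0^4/3 (-3*x^2 - 2*x + 2) v dx for all v ∈ V.

Multiply both sides by a test function v and integrate from 0 to 4/3:
  ∫_0^4/3 −u''(x) v(x) dx = ∫_0^4/3 f(x) v(x) dx.
Integrate the LHS by parts once:
  ∫_0^4/3 −u'' v dx = −[u'(x) v(x)]_0^4/3 + ∫_0^4/3 u'(x) v'(x) dx.
Thus ∫_0^4/3 u'(x) v'(x) dx = ∫_0^4/3 f(x) v(x) dx + [u'(x) v(x)]_0^4/3.
Choose V so that boundary terms are either known or forced to vanish.
u is Dirichlet: u(0) = u(4/3) = 0. Let V = H^1_0(0, 4/3); then v(0) = v(4/3) = 0, and [u' v]_0^4/3 = 0.
Weak formulation: find u (satisfying any essential BC) such that ∫_0^4/3 u'(x) v'(x) dx = ∫_0^4/3 f v dx for all v ∈ V.
Substituting f(x) = -3*x^2 - 2*x + 2, the right-hand side is ∫_0^4/3 (-3*x^2 - 2*x + 2) v dx.


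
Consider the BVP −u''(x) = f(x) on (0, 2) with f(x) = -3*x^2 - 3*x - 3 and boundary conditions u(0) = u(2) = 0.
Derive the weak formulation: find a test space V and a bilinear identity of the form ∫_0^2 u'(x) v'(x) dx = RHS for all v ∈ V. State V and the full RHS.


V = H^1_0(0, 2) (so v(0) = v(2) = 0); weak form: ∫_0^2 u'v' dx = ∫_0^2 (-3*x^2 - 3*x - 3) v dx for all v ∈ V.

Multiply both sides by a test function v and integrate from 0 to 2:
  ∫_0^2 −u''(x) v(x) dx = ∫_0^2 f(x) v(x) dx.
Integrate the LHS by parts once:
  ∫_0^2 −u'' v dx = −[u'(x) v(x)]_0^2 + ∫_0^2 u'(x) v'(x) dx.
Thus ∫_0^2 u'(x) v'(x) dx = ∫_0^2 f(x) v(x) dx + [u'(x) v(x)]_0^2.
Choose V so that boundary terms are either known or forced to vanish.
u is Dirichlet: u(0) = u(2) = 0. Let V = H^1_0(0, 2); then v(0) = v(2) = 0, and [u' v]_0^2 = 0.
Weak formulation: find u (satisfying any essential BC) such that ∫_0^2 u'(x) v'(x) dx = ∫_0^2 f v dx for all v ∈ V.
Substituting f(x) = -3*x^2 - 3*x - 3, the right-hand side is ∫_0^2 (-3*x^2 - 3*x - 3) v dx.


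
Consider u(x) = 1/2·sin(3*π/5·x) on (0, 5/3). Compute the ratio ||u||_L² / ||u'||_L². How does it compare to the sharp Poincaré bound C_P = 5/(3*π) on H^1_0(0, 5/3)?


||u||_L² / ||u'||_L² = 5/(3*π) = C_P.

u(x) = 1/2·sin(3*π/5·x), so u'(x) = 3*π*cos(3*π*x/5)/10.
Writing u(x) = A·sin(kπx/L) with A = 1/2 and k = 1, use ∫_0^L sin²(kπx/L) dx = L/2 and ∫_0^L cos²(kπx/L) dx = L/2.
u² = 1/4·sin²(3*π/5·x) and (u')² = 9*π^2/100·cos²(3*π/5·x), and each of sin², cos² integrates to L/2 = 5/6 over (0, 5/3).
∫_0^5/3 u² dx = 5/24, so ||u||_L² = sqrt(30)/12.
∫_0^5/3 (u')² dx = 3*π^2/40, so ||u'||_L² = sqrt(30)*π/20.
Ratio ||u||_L² / ||u'||_L² = 5/(3*π).
Sharp Poincaré constant on H^1_0(0, 5/3) is C_P = L/π = 5/(3*π), achieved by sin(3*π/5·x).
This is the k = 1 eigenfunction (up to amplitude), so the ratio equals the sharp Poincaré constant exactly.


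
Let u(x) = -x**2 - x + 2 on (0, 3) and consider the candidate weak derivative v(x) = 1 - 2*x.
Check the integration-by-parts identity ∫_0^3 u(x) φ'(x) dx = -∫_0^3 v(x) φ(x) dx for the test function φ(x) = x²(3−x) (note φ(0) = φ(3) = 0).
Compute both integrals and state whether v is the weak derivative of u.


LHS = 621/20, RHS = 351/20. No, v is not the weak derivative of u.

u(x) = -x**2 - x + 2, classical derivative u'(x) = -2*x - 1.
φ(x) = x²(3−x), so φ'(x) = 3*x*(2 - x).
Note φ(0) = φ(3) = 0, so the boundary term u·φ vanishes.
LHS = ∫_0^3 u(x) φ'(x) dx = ∫_0^3 (3*x^4 - 3*x^3 - 12*x^2 + 12*x) dx. Term by term:
  ∫_0^3 3*x^4 dx = 729/5;  ∫_0^3 -3*x^3 dx = -243/4;  ∫_0^3 -12*x^2 dx = -108;
  ∫_0^3 12*x dx = 54.
Sum: 729/5 − 243/4 − 108 + 54 = 621/20.
So LHS = 621/20.
∫_0^3 v(x) φ(x) dx = ∫_0^3 (2*x^4 - 7*x^3 + 3*x^2) dx. Term by term:
  ∫_0^3 2*x^4 dx = 486/5;  ∫_0^3 -7*x^3 dx = -567/4;  ∫_0^3 3*x^2 dx = 27.
Sum: 486/5 − 567/4 + 27 = -351/20.
So RHS = -∫_0^3 v(x) φ(x) dx = 351/20.
LHS − RHS = 27/2 ≠ 0, so the identity fails.
(For a valid weak derivative the identity must hold for EVERY test function, in particular this one. The failure shows v is NOT the weak derivative of u.)
Correct weak derivative would be u'(x) = -2*x - 1.


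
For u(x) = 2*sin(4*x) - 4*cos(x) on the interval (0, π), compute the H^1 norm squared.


||u||_{H^1(0,π)}^2 = -256/15 + 50*π

u'(x) = 4*sin(x) + 8*cos(4*x).
Expand u² and (u')² and integrate term by term on (0, π), using: for integers n ≥ 1, ∫_0^π sin²(nx) dx = ∫_0^π cos²(nx) dx = π/2; for n ≠ n', ∫_0^π sin(nx)sin(n'x) dx = ∫_0^π cos(nx)cos(n'x) dx = 0; and by product-to-sum, ∫_0^π sin(nx)cos(n'x) dx = ½∫_0^π [sin((n+n')x) + sin((n−n')x)] dx, which is 0 when n+n' is even and 2n/(n²−n'²) when n+n' is odd (it need not vanish on (0, π)).
  u² squared terms: (-4)²·∫cos(x)² dx = 16·π/2 = 8*π;  (2)²·∫sin(4x)² dx = 4·π/2 = 2*π.
  u² cross terms: 2·(-4)·(2)·∫cos(x)·sin(4x) dx = -16·(8/15) = -128/15.
  So ∫_0^π u² dx = 8*π + 2*π − 128/15 = -128/15 + 10*π.
  (u')² squared terms: (4)²·∫sin(x)² dx = 16·π/2 = 8*π;  (8)²·∫cos(4x)² dx = 64·π/2 = 32*π.
  (u')² cross terms: 2·(4)·(8)·∫sin(x)·cos(4x) dx = 64·(-2/15) = -128/15.
  So ∫_0^π (u')² dx = 8*π + 32*π − 128/15 = -128/15 + 40*π.
||u||_{H^1}^2 = (-128/15 + 10*π) + (-128/15 + 40*π) = -256/15 + 50*π.


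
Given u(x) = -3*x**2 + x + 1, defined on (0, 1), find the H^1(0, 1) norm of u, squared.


||u||_{H^1}^2 = 229/30

The H^1 norm (squared) on an interval (0, L) is
  ||u||_{H^1}^2 = ∫_0^L u(x)^2 dx + ∫_0^L u'(x)^2 dx.
Compute u'(x) = 1 - 6*x.
Then u(x)^2 = 9*x**4 - 6*x**3 - 5*x**2 + 2*x + 1 and u'(x)^2 = 36*x**2 - 12*x + 1.
Integrate each monomial from 0 to 1 using ∫_0^1 c·x^n dx = c·1^(n+1)/(n+1):
  ∫_0^1 u(x)^2 dx = ∫_0^1 (9*x^4 - 6*x^3 - 5*x^2 + 2*x + 1) dx. Term by term:
    ∫_0^1 9*x^4 dx = 9/5;  ∫_0^1 -6*x^3 dx = -3/2;  ∫_0^1 -5*x^2 dx = -5/3;
    ∫_0^1 2*x dx = 1;  ∫_0^1 1 dx = 1.
  Sum: 9/5 − 3/2 − 5/3 + 1 + 1 = 19/30.
  ∫_0^1 u'(x)^2 dx = ∫_0^1 (36*x^2 - 12*x + 1) dx. Term by term:
    ∫_0^1 36*x^2 dx = 12;  ∫_0^1 -12*x dx = -6;  ∫_0^1 1 dx = 1.
  Sum: 12 − 6 + 1 = 7.
Adding: ||u||_{H^1}^2 = 19/30 + 7 = 229/30.


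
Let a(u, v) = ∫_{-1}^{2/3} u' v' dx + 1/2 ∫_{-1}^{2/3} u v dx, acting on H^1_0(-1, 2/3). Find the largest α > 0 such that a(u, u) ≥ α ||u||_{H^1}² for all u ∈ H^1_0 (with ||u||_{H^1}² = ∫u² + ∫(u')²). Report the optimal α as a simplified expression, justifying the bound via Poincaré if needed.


α = (25 + 18*π^2)/(2*(25 + 9*π^2))

Coercivity of a(·,·) on H^1_0(-1, 2/3) means a(u, u) ≥ α ||u||_{H^1}² for every u ∈ H^1_0.
The interval has length L = 5/3, and Poincaré/coercivity depend only on L. Here a(u, u) = ∫(u')² + (1/2)·∫u².
Here 0 < c = 1/2 < 1. The condition a(u,u) ≥ α||u||_{H^1}² reads (1−α)∫(u')² ≥ (α−c)∫u². Any admissible α is ≤ 1 (rapidly oscillating u have ∫u²/∫(u')² → 0), and α = 1 would force 0 ≥ (1−c)∫u², impossible since c < 1; so 1−α > 0. By the sharp Poincaré inequality on H^1_0 of an interval of length L, ∫(u')² ≥ (π/L)²∫u² with equality for the first sine mode sin(π(x−x₀)/L) (x₀ the left endpoint), so the inequality holds for all u iff (1−α)(π/L)² ≥ α − c, i.e. α ≤ ((π/L)² + c)/((π/L)² + 1) = (1 + c(L/π)²)/(1 + (L/π)²). With (π/L)² = 9*π^2/25 and c = 1/2, the largest admissible constant is α = ((π/L)² + c)/((π/L)² + 1).
Simplifying, α = (25 + 18*π^2)/(2*(25 + 9*π^2)).


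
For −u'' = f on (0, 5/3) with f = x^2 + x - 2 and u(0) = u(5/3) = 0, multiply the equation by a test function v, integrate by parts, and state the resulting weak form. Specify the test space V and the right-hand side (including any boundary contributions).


V = H^1_0(0, 5/3) (so v(0) = v(5/3) = 0); weak form: ∫_0^5/3 u'v' dx = ∫_0^5/3 (x^2 + x - 2) v dx for all v ∈ V.

Multiply both sides by a test function v and integrate from 0 to 5/3:
  ∫_0^5/3 −u''(x) v(x) dx = ∫_0^5/3 f(x) v(x) dx.
Integrate the LHS by parts once:
  ∫_0^5/3 −u'' v dx = −[u'(x) v(x)]_0^5/3 + ∫_0^5/3 u'(x) v'(x) dx.
Thus ∫_0^5/3 u'(x) v'(x) dx = ∫_0^5/3 f(x) v(x) dx + [u'(x) v(x)]_0^5/3.
Choose V so that boundary terms are either known or forced to vanish.
u is Dirichlet: u(0) = u(5/3) = 0. Let V = H^1_0(0, 5/3); then v(0) = v(5/3) = 0, and [u' v]_0^5/3 = 0.
Weak formulation: find u (satisfying any essential BC) such that ∫_0^5/3 u'(x) v'(x) dx = ∫_0^5/3 f v dx for all v ∈ V.
Substituting f(x) = x^2 + x - 2, the right-hand side is ∫_0^5/3 (x^2 + x - 2) v dx.


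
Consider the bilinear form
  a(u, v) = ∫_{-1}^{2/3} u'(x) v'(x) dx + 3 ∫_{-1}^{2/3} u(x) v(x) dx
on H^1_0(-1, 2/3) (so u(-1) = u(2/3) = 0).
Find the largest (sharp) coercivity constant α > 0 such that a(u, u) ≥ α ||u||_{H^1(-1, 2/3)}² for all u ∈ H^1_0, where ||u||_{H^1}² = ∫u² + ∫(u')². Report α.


α = 1

Coercivity of a(·,·) on H^1_0(-1, 2/3) means a(u, u) ≥ α ||u||_{H^1}² for every u ∈ H^1_0.
The interval has length L = 5/3, and Poincaré/coercivity depend only on L. Here a(u, u) = ∫(u')² + (3)·∫u².
Here c = 3 ≥ 1, so a(u,u) = ∫(u')² + c∫u² ≥ ∫(u')² + ∫u² = ||u||_{H^1}², i.e. α = 1 works. No larger α is possible: a(u,u) ≥ α||u||_{H^1}² means (1−α)∫(u')² ≥ (α−c)∫u², and for the modes u_n = sin(nπ(x−x₀)/L) (x₀ the left endpoint) one has ∫u_n²/∫(u_n')² = (L/(nπ))² → 0, so a(u_n,u_n)/||u_n||_{H^1}² → 1. Hence the optimal constant is α = 1.
Therefore α = 1.


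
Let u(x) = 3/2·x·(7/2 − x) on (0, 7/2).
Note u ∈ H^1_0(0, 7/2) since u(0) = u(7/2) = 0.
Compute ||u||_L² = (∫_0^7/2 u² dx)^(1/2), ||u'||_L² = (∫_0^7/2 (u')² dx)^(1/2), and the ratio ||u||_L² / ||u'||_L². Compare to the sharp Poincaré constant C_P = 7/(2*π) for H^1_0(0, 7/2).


||u||_L² / ||u'||_L² = 7*sqrt(10)/20 < C_P = 7/(2*π).

u(x) = 3/2·x·(7/2 − x), so u'(x) = 21/4 - 3*x.
u(x) = 3/2·x·(7/2 − x) vanishes at x = 0 and x = 7/2, so u ∈ H^1_0(0, 7/2). Differentiate via the product rule and integrate the resulting polynomials term by term.
  ∫_0^7/2 u² dx = ∫_0^7/2 (9*x^4/4 - 63*x^3/4 + 441*x^2/16) dx. Term by term:
    ∫_0^7/2 9*x^4/4 dx = 151263/640;  ∫_0^7/2 -63*x^3/4 dx = -151263/256;  ∫_0^7/2 441*x^2/16 dx = 50421/128.
  Sum: 151263/640 − 151263/256 + 50421/128 = 50421/1280.
  ∫_0^7/2 (u')² dx = ∫_0^7/2 (9*x^2 - 63*x/2 + 441/16) dx. Term by term:
    ∫_0^7/2 9*x^2 dx = 1029/8;  ∫_0^7/2 -63*x/2 dx = -3087/16;  ∫_0^7/2 441/16 dx = 3087/32.
  Sum: 1029/8 − 3087/16 + 3087/32 = 1029/32.
∫_0^7/2 u² dx = 50421/1280, so ||u||_L² = 49*sqrt(105)/80.
∫_0^7/2 (u')² dx = 1029/32, so ||u'||_L² = 7*sqrt(42)/8.
Ratio ||u||_L² / ||u'||_L² = 7*sqrt(10)/20.
Sharp Poincaré constant on H^1_0(0, 7/2) is C_P = L/π = 7/(2*π), achieved by sin(2*π/7·x).
A polynomial bump cannot attain the sharp Poincaré constant (only the first sine eigenfunction does), so the ratio is strictly less than C_P, consistent with ||u||_L² ≤ C_P ||u'||_L².


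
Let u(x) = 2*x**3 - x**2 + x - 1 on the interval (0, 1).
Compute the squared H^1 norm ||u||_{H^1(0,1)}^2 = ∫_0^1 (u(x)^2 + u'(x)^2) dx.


||u||_{H^1}^2 = 1247/210

The H^1 norm (squared) on an interval (0, L) is
  ||u||_{H^1}^2 = ∫_0^L u(x)^2 dx + ∫_0^L u'(x)^2 dx.
Compute u'(x) = 6*x**2 - 2*x + 1.
Then u(x)^2 = 4*x**6 - 4*x**5 + 5*x**4 - 6*x**3 + 3*x**2 - 2*x + 1 and u'(x)^2 = 36*x**4 - 24*x**3 + 16*x**2 - 4*x + 1.
Integrate each monomial from 0 to 1 using ∫_0^1 c·x^n dx = c·1^(n+1)/(n+1):
  ∫_0^1 u(x)^2 dx = ∫_0^1 (4*x^6 - 4*x^5 + 5*x^4 - 6*x^3 + 3*x^2 - 2*x + 1) dx. Term by term:
    ∫_0^1 4*x^6 dx = 4/7;  ∫_0^1 -4*x^5 dx = -2/3;  ∫_0^1 5*x^4 dx = 1;
    ∫_0^1 -6*x^3 dx = -3/2;  ∫_0^1 3*x^2 dx = 1;  ∫_0^1 -2*x dx = -1;
    ∫_0^1 1 dx = 1.
  Sum: 4/7 − 2/3 + 1 − 3/2 + 1 − 1 + 1 = 17/42.
  ∫_0^1 u'(x)^2 dx = ∫_0^1 (36*x^4 - 24*x^3 + 16*x^2 - 4*x + 1) dx. Term by term:
    ∫_0^1 36*x^4 dx = 36/5;  ∫_0^1 -24*x^3 dx = -6;  ∫_0^1 16*x^2 dx = 16/3;
    ∫_0^1 -4*x dx = -2;  ∫_0^1 1 dx = 1.
  Sum: 36/5 − 6 + 16/3 − 2 + 1 = 83/15.
Adding: ||u||_{H^1}^2 = 17/42 + 83/15 = 1247/210.


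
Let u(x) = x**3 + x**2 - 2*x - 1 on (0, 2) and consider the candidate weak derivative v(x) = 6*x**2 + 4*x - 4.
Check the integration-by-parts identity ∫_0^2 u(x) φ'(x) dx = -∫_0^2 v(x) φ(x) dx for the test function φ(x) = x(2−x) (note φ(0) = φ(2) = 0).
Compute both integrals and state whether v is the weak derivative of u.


LHS = -24/5, RHS = -48/5. No, v is not the weak derivative of u.

u(x) = x**3 + x**2 - 2*x - 1, classical derivative u'(x) = 3*x**2 + 2*x - 2.
φ(x) = x(2−x), so φ'(x) = 2 - 2*x.
Note φ(0) = φ(2) = 0, so the boundary term u·φ vanishes.
LHS = ∫_0^2 u(x) φ'(x) dx = ∫_0^2 (-2*x^4 + 6*x^2 - 2*x - 2) dx. Term by term:
  ∫_0^2 -2*x^4 dx = -64/5;  ∫_0^2 6*x^2 dx = 16;  ∫_0^2 -2*x dx = -4;
  ∫_0^2 -2 dx = -4.
Sum: -64/5 + 16 − 4 − 4 = -24/5.
So LHS = -24/5.
∫_0^2 v(x) φ(x) dx = ∫_0^2 (-6*x^4 + 8*x^3 + 12*x^2 - 8*x) dx. Term by term:
  ∫_0^2 -6*x^4 dx = -192/5;  ∫_0^2 8*x^3 dx = 32;  ∫_0^2 12*x^2 dx = 32;
  ∫_0^2 -8*x dx = -16.
Sum: -192/5 + 32 + 32 − 16 = 48/5.
So RHS = -∫_0^2 v(x) φ(x) dx = -48/5.
LHS − RHS = 24/5 ≠ 0, so the identity fails.
(For a valid weak derivative the identity must hold for EVERY test function, in particular this one. The failure shows v is NOT the weak derivative of u.)
Correct weak derivative would be u'(x) = 3*x**2 + 2*x - 2.


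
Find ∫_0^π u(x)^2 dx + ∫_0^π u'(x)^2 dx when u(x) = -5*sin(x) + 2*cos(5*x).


||u||_{H^1(0,π)}^2 = 77*π

u'(x) = -10*sin(5*x) - 5*cos(x).
Expand u² and (u')² and integrate term by term on (0, π), using: for integers n ≥ 1, ∫_0^π sin²(nx) dx = ∫_0^π cos²(nx) dx = π/2; for n ≠ n', ∫_0^π sin(nx)sin(n'x) dx = ∫_0^π cos(nx)cos(n'x) dx = 0; and by product-to-sum, ∫_0^π sin(nx)cos(n'x) dx = ½∫_0^π [sin((n+n')x) + sin((n−n')x)] dx, which is 0 when n+n' is even and 2n/(n²−n'²) when n+n' is odd (it need not vanish on (0, π)).
  u² squared terms: (-5)²·∫sin(x)² dx = 25·π/2 = 25*π/2;  (2)²·∫cos(5x)² dx = 4·π/2 = 2*π.
  u² cross terms: 2·(-5)·(2)·∫sin(x)·cos(5x) dx = -20·(0) = 0.
  So ∫_0^π u² dx = 25*π/2 + 2*π + 0 = 29*π/2.
  (u')² squared terms: (-10)²·∫sin(5x)² dx = 100·π/2 = 50*π;  (-5)²·∫cos(x)² dx = 25·π/2 = 25*π/2.
  (u')² cross terms: 2·(-10)·(-5)·∫sin(5x)·cos(x) dx = 100·(0) = 0.
  So ∫_0^π (u')² dx = 50*π + 25*π/2 + 0 = 125*π/2.
||u||_{H^1}^2 = (29*π/2) + (125*π/2) = 77*π.


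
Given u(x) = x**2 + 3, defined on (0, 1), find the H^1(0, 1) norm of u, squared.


||u||_{H^1}^2 = 188/15

The H^1 norm (squared) on an interval (0, L) is
  ||u||_{H^1}^2 = ∫_0^L u(x)^2 dx + ∫_0^L u'(x)^2 dx.
Compute u'(x) = 2*x.
Then u(x)^2 = x**4 + 6*x**2 + 9 and u'(x)^2 = 4*x**2.
Integrate each monomial from 0 to 1 using ∫_0^1 c·x^n dx = c·1^(n+1)/(n+1):
  ∫_0^1 u(x)^2 dx = ∫_0^1 (x^4 + 6*x^2 + 9) dx. Term by term:
    ∫_0^1 x^4 dx = 1/5;  ∫_0^1 6*x^2 dx = 2;  ∫_0^1 9 dx = 9.
  Sum: 1/5 + 2 + 9 = 56/5.
  ∫_0^1 u'(x)^2 dx = ∫_0^1 (4*x^2) dx. Term by term:
    ∫_0^1 4*x^2 dx = 4/3.
Adding: ||u||_{H^1}^2 = 56/5 + 4/3 = 188/15.


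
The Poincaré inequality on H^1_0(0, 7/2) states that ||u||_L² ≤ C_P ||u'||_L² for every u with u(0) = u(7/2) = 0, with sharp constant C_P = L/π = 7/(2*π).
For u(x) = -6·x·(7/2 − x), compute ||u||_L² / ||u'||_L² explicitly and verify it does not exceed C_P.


||u||_L² / ||u'||_L² = 7*sqrt(10)/20 < C_P = 7/(2*π).

u(x) = -6·x·(7/2 − x), so u'(x) = 12*x - 21.
u(x) = -6·x·(7/2 − x) vanishes at x = 0 and x = 7/2, so u ∈ H^1_0(0, 7/2). Differentiate via the product rule and integrate the resulting polynomials term by term.
  ∫_0^7/2 u² dx = ∫_0^7/2 (36*x^4 - 252*x^3 + 441*x^2) dx. Term by term:
    ∫_0^7/2 36*x^4 dx = 151263/40;  ∫_0^7/2 -252*x^3 dx = -151263/16;  ∫_0^7/2 441*x^2 dx = 50421/8.
  Sum: 151263/40 − 151263/16 + 50421/8 = 50421/80.
  ∫_0^7/2 (u')² dx = ∫_0^7/2 (144*x^2 - 504*x + 441) dx. Term by term:
    ∫_0^7/2 144*x^2 dx = 2058;  ∫_0^7/2 -504*x dx = -3087;  ∫_0^7/2 441 dx = 3087/2.
  Sum: 2058 − 3087 + 3087/2 = 1029/2.
∫_0^7/2 u² dx = 50421/80, so ||u||_L² = 49*sqrt(105)/20.
∫_0^7/2 (u')² dx = 1029/2, so ||u'||_L² = 7*sqrt(42)/2.
Ratio ||u||_L² / ||u'||_L² = 7*sqrt(10)/20.
Sharp Poincaré constant on H^1_0(0, 7/2) is C_P = L/π = 7/(2*π), achieved by sin(2*π/7·x).
A polynomial bump cannot attain the sharp Poincaré constant (only the first sine eigenfunction does), so the ratio is strictly less than C_P, consistent with ||u||_L² ≤ C_P ||u'||_L².


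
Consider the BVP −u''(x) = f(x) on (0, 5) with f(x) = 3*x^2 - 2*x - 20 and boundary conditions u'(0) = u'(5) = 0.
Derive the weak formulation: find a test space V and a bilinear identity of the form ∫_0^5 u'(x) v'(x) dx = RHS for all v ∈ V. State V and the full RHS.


V = H^1(0, 5) (no boundary constraint on v; u is determined up to an additive constant); weak form: ∫_0^5 u'v' dx = ∫_0^5 (3*x^2 - 2*x - 20) v dx for all v ∈ V.

Multiply both sides by a test function v and integrate from 0 to 5:
  ∫_0^5 −u''(x) v(x) dx = ∫_0^5 f(x) v(x) dx.
Integrate the LHS by parts once:
  ∫_0^5 −u'' v dx = −[u'(x) v(x)]_0^5 + ∫_0^5 u'(x) v'(x) dx.
Thus ∫_0^5 u'(x) v'(x) dx = ∫_0^5 f(x) v(x) dx + [u'(x) v(x)]_0^5.
Choose V so that boundary terms are either known or forced to vanish.
u has homogeneous Neumann: u'(0) = u'(5) = 0. So [u' v]_0^5 = 0·v(5) − 0·v(0) = 0 for any v; take V = H^1(0, 5).
Weak formulation: find u (satisfying any essential BC) such that ∫_0^5 u'(x) v'(x) dx = ∫_0^5 f v dx for all v ∈ V (homogeneous Neumann, so boundary terms vanish).
Substituting f(x) = 3*x^2 - 2*x - 20, the right-hand side is ∫_0^5 (3*x^2 - 2*x - 20) v dx.
Compatibility check (pure Neumann): taking v ≡ 1 ∈ V gives 0 = ∫_0^5 f dx + (0) − (0), i.e. ∫_0^5 f dx must equal u'(0) − u'(5) = 0. Indeed ∫_0^5 (3*x^2 - 2*x - 20) dx = 0, so the data are compatible. The solution is then unique only up to an additive constant (fix it e.g. by requiring ∫_0^5 u dx = 0).


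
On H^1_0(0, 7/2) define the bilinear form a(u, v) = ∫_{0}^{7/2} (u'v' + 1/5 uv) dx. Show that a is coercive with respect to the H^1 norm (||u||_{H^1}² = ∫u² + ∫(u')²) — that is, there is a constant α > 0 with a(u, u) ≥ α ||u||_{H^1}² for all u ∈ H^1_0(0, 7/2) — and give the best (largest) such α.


α = (49 + 20*π^2)/(5*(4*π^2 + 49))

Coercivity of a(·,·) on H^1_0(0, 7/2) means a(u, u) ≥ α ||u||_{H^1}² for every u ∈ H^1_0.
The interval has length L = 7/2, and Poincaré/coercivity depend only on L. Here a(u, u) = ∫(u')² + (1/5)·∫u².
Here 0 < c = 1/5 < 1. The condition a(u,u) ≥ α||u||_{H^1}² reads (1−α)∫(u')² ≥ (α−c)∫u². Any admissible α is ≤ 1 (rapidly oscillating u have ∫u²/∫(u')² → 0), and α = 1 would force 0 ≥ (1−c)∫u², impossible since c < 1; so 1−α > 0. By the sharp Poincaré inequality on H^1_0 of an interval of length L, ∫(u')² ≥ (π/L)²∫u² with equality for the first sine mode sin(π(x−x₀)/L) (x₀ the left endpoint), so the inequality holds for all u iff (1−α)(π/L)² ≥ α − c, i.e. α ≤ ((π/L)² + c)/((π/L)² + 1) = (1 + c(L/π)²)/(1 + (L/π)²). With (π/L)² = 4*π^2/49 and c = 1/5, the largest admissible constant is α = ((π/L)² + c)/((π/L)² + 1).
Simplifying, α = (49 + 20*π^2)/(5*(4*π^2 + 49)).


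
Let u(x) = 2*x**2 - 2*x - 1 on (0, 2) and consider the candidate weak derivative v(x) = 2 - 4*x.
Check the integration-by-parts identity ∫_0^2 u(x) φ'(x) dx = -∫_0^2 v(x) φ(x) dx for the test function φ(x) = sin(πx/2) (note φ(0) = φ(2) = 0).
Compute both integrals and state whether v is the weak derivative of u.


LHS = -8/π, RHS = 8/π. No, v is not the weak derivative of u.

u(x) = 2*x**2 - 2*x - 1, classical derivative u'(x) = 4*x - 2.
φ(x) = sin(πx/2), so φ'(x) = π*cos(π*x/2)/2.
Note φ(0) = φ(2) = 0, so the boundary term u·φ vanishes.
LHS = ∫_0^2 u(x) φ'(x) dx = ∫_0^2 (π*x^2*cos(π*x/2) - π*x*cos(π*x/2) - π*cos(π*x/2)/2) dx. Term by term:
  ∫_0^2 -π*cos(π*x/2)/2 dx = 0;  ∫_0^2 π*x^2*cos(π*x/2) dx = -16/π;  ∫_0^2 -π*x*cos(π*x/2) dx = 8/π.
Sum: 0 − 16/π + 8/π = -8/π.
So LHS = -8/π.
∫_0^2 v(x) φ(x) dx = ∫_0^2 (-4*x*sin(π*x/2) + 2*sin(π*x/2)) dx. Term by term:
  ∫_0^2 2*sin(π*x/2) dx = 8/π;  ∫_0^2 -4*x*sin(π*x/2) dx = -16/π.
Sum: 8/π − 16/π = -8/π.
So RHS = -∫_0^2 v(x) φ(x) dx = 8/π.
LHS − RHS = -16/π ≠ 0, so the identity fails.
(For a valid weak derivative the identity must hold for EVERY test function, in particular this one. The failure shows v is NOT the weak derivative of u.)
Correct weak derivative would be u'(x) = 4*x - 2.


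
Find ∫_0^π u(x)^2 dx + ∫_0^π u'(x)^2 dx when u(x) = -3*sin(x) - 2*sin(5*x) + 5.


||u||_{H^1(0,π)}^2 = -68 + 86*π

u'(x) = -3*cos(x) - 10*cos(5*x).
Expand u² and (u')² and integrate term by term on (0, π), using: for integers n ≥ 1, ∫_0^π sin²(nx) dx = ∫_0^π cos²(nx) dx = π/2; for n ≠ n', ∫_0^π sin(nx)sin(n'x) dx = ∫_0^π cos(nx)cos(n'x) dx = 0; and by product-to-sum, ∫_0^π sin(nx)cos(n'x) dx = ½∫_0^π [sin((n+n')x) + sin((n−n')x)] dx, which is 0 when n+n' is even and 2n/(n²−n'²) when n+n' is odd (it need not vanish on (0, π)). For the constant mode: ∫_0^π 1 dx = π, ∫_0^π cos(nx) dx = 0, ∫_0^π sin(nx) dx = (1−(−1)^n)/n.
  u² squared terms: (5)²·∫1 dx = 25·π = 25*π;  (-3)²·∫sin(x)² dx = 9·π/2 = 9*π/2;  (-2)²·∫sin(5x)² dx = 4·π/2 = 2*π.
  u² cross terms: 2·(5)·(-3)·∫1·sin(x) dx = -30·(2) = -60;  2·(5)·(-2)·∫1·sin(5x) dx = -20·(2/5) = -8;  2·(-3)·(-2)·∫sin(x)·sin(5x) dx = 12·(0) = 0.
  So ∫_0^π u² dx = 25*π + 9*π/2 + 2*π − 60 − 8 + 0 = -68 + 63*π/2.
  (u')² squared terms: (-10)²·∫cos(5x)² dx = 100·π/2 = 50*π;  (-3)²·∫cos(x)² dx = 9·π/2 = 9*π/2.
  (u')² cross terms: 2·(-10)·(-3)·∫cos(5x)·cos(x) dx = 60·(0) = 0.
  So ∫_0^π (u')² dx = 50*π + 9*π/2 + 0 = 109*π/2.
||u||_{H^1}^2 = (-68 + 63*π/2) + (109*π/2) = -68 + 86*π.


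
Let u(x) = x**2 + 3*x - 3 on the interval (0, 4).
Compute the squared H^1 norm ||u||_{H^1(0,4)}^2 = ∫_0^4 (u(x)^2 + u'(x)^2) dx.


||u||_{H^1}^2 = 11432/15

The H^1 norm (squared) on an interval (0, L) is
  ||u||_{H^1}^2 = ∫_0^L u(x)^2 dx + ∫_0^L u'(x)^2 dx.
Compute u'(x) = 2*x + 3.
Then u(x)^2 = x**4 + 6*x**3 + 3*x**2 - 18*x + 9 and u'(x)^2 = 4*x**2 + 12*x + 9.
Integrate each monomial from 0 to 4 using ∫_0^4 c·x^n dx = c·4^(n+1)/(n+1):
  ∫_0^4 u(x)^2 dx = ∫_0^4 (x^4 + 6*x^3 + 3*x^2 - 18*x + 9) dx. Term by term:
    ∫_0^4 x^4 dx = 1024/5;  ∫_0^4 6*x^3 dx = 384;  ∫_0^4 3*x^2 dx = 64;
    ∫_0^4 -18*x dx = -144;  ∫_0^4 9 dx = 36.
  Sum: 1024/5 + 384 + 64 − 144 + 36 = 2724/5.
  ∫_0^4 u'(x)^2 dx = ∫_0^4 (4*x^2 + 12*x + 9) dx. Term by term:
    ∫_0^4 4*x^2 dx = 256/3;  ∫_0^4 12*x dx = 96;  ∫_0^4 9 dx = 36.
  Sum: 256/3 + 96 + 36 = 652/3.
Adding: ||u||_{H^1}^2 = 2724/5 + 652/3 = 11432/15.


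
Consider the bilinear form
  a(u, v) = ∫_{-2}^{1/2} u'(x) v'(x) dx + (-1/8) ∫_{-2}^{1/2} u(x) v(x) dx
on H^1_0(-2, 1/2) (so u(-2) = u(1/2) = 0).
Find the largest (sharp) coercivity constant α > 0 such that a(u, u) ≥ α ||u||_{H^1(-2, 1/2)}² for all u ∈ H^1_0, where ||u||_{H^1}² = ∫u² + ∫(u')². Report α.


α = (-25 + 32*π^2)/(8*(25 + 4*π^2))

Coercivity of a(·,·) on H^1_0(-2, 1/2) means a(u, u) ≥ α ||u||_{H^1}² for every u ∈ H^1_0.
The interval has length L = 5/2, and Poincaré/coercivity depend only on L. Here a(u, u) = ∫(u')² + (-1/8)·∫u².
Here c = -1/8 < 0 with |c| < (π/L)² = 4*π^2/25, so coercivity still holds. The condition a(u,u) ≥ α||u||_{H^1}² reads (1−α)∫(u')² ≥ (α−c)∫u². Any admissible α is ≤ 1 (rapidly oscillating u have ∫u²/∫(u')² → 0), and α = 1 would force 0 ≥ (1−c)∫u², impossible since c < 1; so 1−α > 0. By the sharp Poincaré inequality on H^1_0 of an interval of length L, ∫(u')² ≥ (π/L)²∫u² with equality for the first sine mode sin(π(x−x₀)/L) (x₀ the left endpoint), so the inequality holds for all u iff (1−α)(π/L)² ≥ α − c, i.e. α ≤ ((π/L)² + c)/((π/L)² + 1) = (1 + c(L/π)²)/(1 + (L/π)²). (Direct route, valid since c ≤ 0: Poincaré gives c∫u² ≥ c(L/π)²∫(u')², so a(u,u) ≥ (1 + c(L/π)²)∫(u')², while ||u||_{H^1}² ≤ (1 + (L/π)²)∫(u')²; dividing yields the same α.) With (π/L)² = 4*π^2/25 and c = -1/8, the largest admissible constant is α = ((π/L)² + c)/((π/L)² + 1).
Simplifying, α = (-25 + 32*π^2)/(8*(25 + 4*π^2)).


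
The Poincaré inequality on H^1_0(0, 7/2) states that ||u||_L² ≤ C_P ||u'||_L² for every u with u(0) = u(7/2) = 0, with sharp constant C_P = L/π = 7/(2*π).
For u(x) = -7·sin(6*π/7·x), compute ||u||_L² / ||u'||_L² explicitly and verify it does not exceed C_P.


||u||_L² / ||u'||_L² = 7/(6*π) < C_P = 7/(2*π).

u(x) = -7·sin(6*π/7·x), so u'(x) = -6*π*cos(6*π*x/7).
Writing u(x) = A·sin(kπx/L) with A = -7 and k = 3, use ∫_0^L sin²(kπx/L) dx = L/2 and ∫_0^L cos²(kπx/L) dx = L/2.
u² = 49·sin²(6*π/7·x) and (u')² = 36*π^2·cos²(6*π/7·x), and each of sin², cos² integrates to L/2 = 7/4 over (0, 7/2).
∫_0^7/2 u² dx = 343/4, so ||u||_L² = 7*sqrt(7)/2.
∫_0^7/2 (u')² dx = 63*π^2, so ||u'||_L² = 3*sqrt(7)*π.
Ratio ||u||_L² / ||u'||_L² = 7/(6*π).
Sharp Poincaré constant on H^1_0(0, 7/2) is C_P = L/π = 7/(2*π), achieved by sin(2*π/7·x).
This is the k = 3 harmonic; the ratio L/(kπ) is strictly less than C_P = L/π, consistent with the sharp inequality ||u||_L² ≤ C_P ||u'||_L².


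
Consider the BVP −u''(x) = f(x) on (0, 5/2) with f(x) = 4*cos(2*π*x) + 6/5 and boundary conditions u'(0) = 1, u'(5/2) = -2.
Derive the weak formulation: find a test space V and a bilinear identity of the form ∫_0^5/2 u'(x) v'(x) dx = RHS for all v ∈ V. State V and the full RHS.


V = H^1(0, 5/2) (v unrestricted at boundary; u is determined up to an additive constant); weak form: ∫_0^5/2 u'v' dx = ∫_0^5/2 (4*cos(2*π*x) + 6/5) v dx − 2·v(5/2) − v(0) for all v ∈ V.

Multiply both sides by a test function v and integrate from 0 to 5/2:
  ∫_0^5/2 −u''(x) v(x) dx = ∫_0^5/2 f(x) v(x) dx.
Integrate the LHS by parts once:
  ∫_0^5/2 −u'' v dx = −[u'(x) v(x)]_0^5/2 + ∫_0^5/2 u'(x) v'(x) dx.
Thus ∫_0^5/2 u'(x) v'(x) dx = ∫_0^5/2 f(x) v(x) dx + [u'(x) v(x)]_0^5/2.
Choose V so that boundary terms are either known or forced to vanish.
u has inhomogeneous Neumann u'(0) = 1, u'(5/2) = -2. [u' v]_0^5/2 = (-2)·v(5/2) − (1)·v(0) = − 2·v(5/2) − v(0). Take V = H^1(0, 5/2); boundary term becomes part of RHS.
Weak formulation: find u (satisfying any essential BC) such that ∫_0^5/2 u'(x) v'(x) dx = ∫_0^5/2 f v dx − 2·v(5/2) − v(0) for all v ∈ V (Neumann data are natural BCs: they enter the RHS as boundary terms).
Substituting f(x) = 4*cos(2*π*x) + 6/5, the right-hand side is ∫_0^5/2 (4*cos(2*π*x) + 6/5) v dx − 2·v(5/2) − v(0).
Compatibility check (pure Neumann): taking v ≡ 1 ∈ V gives 0 = ∫_0^5/2 f dx + (-2) − (1), i.e. ∫_0^5/2 f dx must equal u'(0) − u'(5/2) = 3. Indeed ∫_0^5/2 (4*cos(2*π*x) + 6/5) dx = 3, so the data are compatible. The solution is then unique only up to an additive constant (fix it e.g. by requiring ∫_0^5/2 u dx = 0).


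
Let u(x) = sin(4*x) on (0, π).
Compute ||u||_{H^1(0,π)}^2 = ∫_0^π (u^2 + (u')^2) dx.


||u||_{H^1(0,π)}^2 = 17*π/2

u'(x) = 4*cos(4*x).
Expand u² and (u')² and integrate term by term on (0, π), using: for integers n ≥ 1, ∫_0^π sin²(nx) dx = ∫_0^π cos²(nx) dx = π/2; for n ≠ n', ∫_0^π sin(nx)sin(n'x) dx = ∫_0^π cos(nx)cos(n'x) dx = 0; and by product-to-sum, ∫_0^π sin(nx)cos(n'x) dx = ½∫_0^π [sin((n+n')x) + sin((n−n')x)] dx, which is 0 when n+n' is even and 2n/(n²−n'²) when n+n' is odd (it need not vanish on (0, π)).
  u² squared terms: (1)²·∫sin(4x)² dx = 1·π/2 = π/2.
  So ∫_0^π u² dx = π/2.
  (u')² squared terms: (4)²·∫cos(4x)² dx = 16·π/2 = 8*π.
  So ∫_0^π (u')² dx = 8*π.
||u||_{H^1}^2 = (π/2) + (8*π) = 17*π/2.


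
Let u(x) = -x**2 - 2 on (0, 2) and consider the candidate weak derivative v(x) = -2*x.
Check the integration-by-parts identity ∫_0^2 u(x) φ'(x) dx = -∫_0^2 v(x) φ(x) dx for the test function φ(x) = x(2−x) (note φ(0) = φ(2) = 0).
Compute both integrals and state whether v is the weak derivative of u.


LHS = 8/3, RHS = 8/3. Yes, v = u' weakly.

u(x) = -x**2 - 2, classical derivative u'(x) = -2*x.
φ(x) = x(2−x), so φ'(x) = 2 - 2*x.
Note φ(0) = φ(2) = 0, so the boundary term u·φ vanishes.
LHS = ∫_0^2 u(x) φ'(x) dx = ∫_0^2 (2*x^3 - 2*x^2 + 4*x - 4) dx. Term by term:
  ∫_0^2 2*x^3 dx = 8;  ∫_0^2 -2*x^2 dx = -16/3;  ∫_0^2 4*x dx = 8;
  ∫_0^2 -4 dx = -8.
Sum: 8 − 16/3 + 8 − 8 = 8/3.
So LHS = 8/3.
∫_0^2 v(x) φ(x) dx = ∫_0^2 (2*x^3 - 4*x^2) dx. Term by term:
  ∫_0^2 2*x^3 dx = 8;  ∫_0^2 -4*x^2 dx = -32/3.
Sum: 8 − 32/3 = -8/3.
So RHS = -∫_0^2 v(x) φ(x) dx = 8/3.
LHS = RHS, so the identity holds for this test φ.
Moreover u is smooth here and v(x) = u'(x) = -2*x pointwise, so the identity holds for every test function. Hence v is the weak derivative of u.


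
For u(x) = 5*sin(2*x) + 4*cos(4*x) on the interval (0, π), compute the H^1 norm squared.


||u||_{H^1(0,π)}^2 = 397*π/2

u'(x) = -16*sin(4*x) + 10*cos(2*x).
Expand u² and (u')² and integrate term by term on (0, π), using: for integers n ≥ 1, ∫_0^π sin²(nx) dx = ∫_0^π cos²(nx) dx = π/2; for n ≠ n', ∫_0^π sin(nx)sin(n'x) dx = ∫_0^π cos(nx)cos(n'x) dx = 0; and by product-to-sum, ∫_0^π sin(nx)cos(n'x) dx = ½∫_0^π [sin((n+n')x) + sin((n−n')x)] dx, which is 0 when n+n' is even and 2n/(n²−n'²) when n+n' is odd (it need not vanish on (0, π)).
  u² squared terms: (4)²·∫cos(4x)² dx = 16·π/2 = 8*π;  (5)²·∫sin(2x)² dx = 25·π/2 = 25*π/2.
  u² cross terms: 2·(4)·(5)·∫cos(4x)·sin(2x) dx = 40·(0) = 0.
  So ∫_0^π u² dx = 8*π + 25*π/2 + 0 = 41*π/2.
  (u')² squared terms: (-16)²·∫sin(4x)² dx = 256·π/2 = 128*π;  (10)²·∫cos(2x)² dx = 100·π/2 = 50*π.
  (u')² cross terms: 2·(-16)·(10)·∫sin(4x)·cos(2x) dx = -320·(0) = 0.
  So ∫_0^π (u')² dx = 128*π + 50*π + 0 = 178*π.
||u||_{H^1}^2 = (41*π/2) + (178*π) = 397*π/2.


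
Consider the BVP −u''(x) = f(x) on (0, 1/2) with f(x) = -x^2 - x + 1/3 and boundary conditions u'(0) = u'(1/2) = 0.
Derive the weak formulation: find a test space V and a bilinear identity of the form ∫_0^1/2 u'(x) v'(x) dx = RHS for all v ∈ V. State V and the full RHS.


V = H^1(0, 1/2) (no boundary constraint on v; u is determined up to an additive constant); weak form: ∫_0^1/2 u'v' dx = ∫_0^1/2 (-x^2 - x + 1/3) v dx for all v ∈ V.

Multiply both sides by a test function v and integrate from 0 to 1/2:
  ∫_0^1/2 −u''(x) v(x) dx = ∫_0^1/2 f(x) v(x) dx.
Integrate the LHS by parts once:
  ∫_0^1/2 −u'' v dx = −[u'(x) v(x)]_0^1/2 + ∫_0^1/2 u'(x) v'(x) dx.
Thus ∫_0^1/2 u'(x) v'(x) dx = ∫_0^1/2 f(x) v(x) dx + [u'(x) v(x)]_0^1/2.
Choose V so that boundary terms are either known or forced to vanish.
u has homogeneous Neumann: u'(0) = u'(1/2) = 0. So [u' v]_0^1/2 = 0·v(1/2) − 0·v(0) = 0 for any v; take V = H^1(0, 1/2).
Weak formulation: find u (satisfying any essential BC) such that ∫_0^1/2 u'(x) v'(x) dx = ∫_0^1/2 f v dx for all v ∈ V (homogeneous Neumann, so boundary terms vanish).
Substituting f(x) = -x^2 - x + 1/3, the right-hand side is ∫_0^1/2 (-x^2 - x + 1/3) v dx.
Compatibility check (pure Neumann): taking v ≡ 1 ∈ V gives 0 = ∫_0^1/2 f dx + (0) − (0), i.e. ∫_0^1/2 f dx must equal u'(0) − u'(1/2) = 0. Indeed ∫_0^1/2 (-x^2 - x + 1/3) dx = 0, so the data are compatible. The solution is then unique only up to an additive constant (fix it e.g. by requiring ∫_0^1/2 u dx = 0).


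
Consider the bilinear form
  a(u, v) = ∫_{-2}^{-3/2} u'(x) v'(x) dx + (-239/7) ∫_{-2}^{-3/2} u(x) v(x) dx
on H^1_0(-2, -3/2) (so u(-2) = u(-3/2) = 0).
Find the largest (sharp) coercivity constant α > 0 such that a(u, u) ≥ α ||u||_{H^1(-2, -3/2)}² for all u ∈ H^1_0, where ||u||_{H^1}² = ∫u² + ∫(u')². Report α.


α = (-239 + 28*π^2)/(7*(1 + 4*π^2))

Coercivity of a(·,·) on H^1_0(-2, -3/2) means a(u, u) ≥ α ||u||_{H^1}² for every u ∈ H^1_0.
The interval has length L = 1/2, and Poincaré/coercivity depend only on L. Here a(u, u) = ∫(u')² + (-239/7)·∫u².
Here c = -239/7 < 0 with |c| < (π/L)² = 4*π^2, so coercivity still holds. The condition a(u,u) ≥ α||u||_{H^1}² reads (1−α)∫(u')² ≥ (α−c)∫u². Any admissible α is ≤ 1 (rapidly oscillating u have ∫u²/∫(u')² → 0), and α = 1 would force 0 ≥ (1−c)∫u², impossible since c < 1; so 1−α > 0. By the sharp Poincaré inequality on H^1_0 of an interval of length L, ∫(u')² ≥ (π/L)²∫u² with equality for the first sine mode sin(π(x−x₀)/L) (x₀ the left endpoint), so the inequality holds for all u iff (1−α)(π/L)² ≥ α − c, i.e. α ≤ ((π/L)² + c)/((π/L)² + 1) = (1 + c(L/π)²)/(1 + (L/π)²). (Direct route, valid since c ≤ 0: Poincaré gives c∫u² ≥ c(L/π)²∫(u')², so a(u,u) ≥ (1 + c(L/π)²)∫(u')², while ||u||_{H^1}² ≤ (1 + (L/π)²)∫(u')²; dividing yields the same α.) With (π/L)² = 4*π^2 and c = -239/7, the largest admissible constant is α = ((π/L)² + c)/((π/L)² + 1).
Simplifying, α = (-239 + 28*π^2)/(7*(1 + 4*π^2)).


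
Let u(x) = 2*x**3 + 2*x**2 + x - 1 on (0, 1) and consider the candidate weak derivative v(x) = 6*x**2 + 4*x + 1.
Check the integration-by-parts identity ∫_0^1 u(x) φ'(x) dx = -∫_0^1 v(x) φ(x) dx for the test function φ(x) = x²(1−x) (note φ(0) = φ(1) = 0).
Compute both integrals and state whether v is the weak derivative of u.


LHS = -29/60, RHS = -29/60. Yes, v = u' weakly.

u(x) = 2*x**3 + 2*x**2 + x - 1, classical derivative u'(x) = 6*x**2 + 4*x + 1.
φ(x) = x²(1−x), so φ'(x) = x*(2 - 3*x).
Note φ(0) = φ(1) = 0, so the boundary term u·φ vanishes.
LHS = ∫_0^1 u(x) φ'(x) dx = ∫_0^1 (-6*x^5 - 2*x^4 + x^3 + 5*x^2 - 2*x) dx. Term by term:
  ∫_0^1 -6*x^5 dx = -1;  ∫_0^1 -2*x^4 dx = -2/5;  ∫_0^1 x^3 dx = 1/4;
  ∫_0^1 5*x^2 dx = 5/3;  ∫_0^1 -2*x dx = -1.
Sum: -1 − 2/5 + 1/4 + 5/3 − 1 = -29/60.
So LHS = -29/60.
∫_0^1 v(x) φ(x) dx = ∫_0^1 (-6*x^5 + 2*x^4 + 3*x^3 + x^2) dx. Term by term:
  ∫_0^1 -6*x^5 dx = -1;  ∫_0^1 2*x^4 dx = 2/5;  ∫_0^1 3*x^3 dx = 3/4;
  ∫_0^1 x^2 dx = 1/3.
Sum: -1 + 2/5 + 3/4 + 1/3 = 29/60.
So RHS = -∫_0^1 v(x) φ(x) dx = -29/60.
LHS = RHS, so the identity holds for this test φ.
Moreover u is smooth here and v(x) = u'(x) = 6*x**2 + 4*x + 1 pointwise, so the identity holds for every test function. Hence v is the weak derivative of u.


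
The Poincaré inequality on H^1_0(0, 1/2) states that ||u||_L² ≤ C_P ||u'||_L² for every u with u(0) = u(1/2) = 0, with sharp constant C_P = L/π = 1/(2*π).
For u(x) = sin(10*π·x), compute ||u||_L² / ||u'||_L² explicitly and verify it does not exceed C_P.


||u||_L² / ||u'||_L² = 1/(10*π) < C_P = 1/(2*π).

u(x) = sin(10*π·x), so u'(x) = 10*π*cos(10*π*x).
Writing u(x) = A·sin(kπx/L) with A = 1 and k = 5, use ∫_0^L sin²(kπx/L) dx = L/2 and ∫_0^L cos²(kπx/L) dx = L/2.
u² = 1·sin²(10*π·x) and (u')² = 100*π^2·cos²(10*π·x), and each of sin², cos² integrates to L/2 = 1/4 over (0, 1/2).
∫_0^1/2 u² dx = 1/4, so ||u||_L² = 1/2.
∫_0^1/2 (u')² dx = 25*π^2, so ||u'||_L² = 5*π.
Ratio ||u||_L² / ||u'||_L² = 1/(10*π).
Sharp Poincaré constant on H^1_0(0, 1/2) is C_P = L/π = 1/(2*π), achieved by sin(2*π·x).
This is the k = 5 harmonic; the ratio L/(kπ) is strictly less than C_P = L/π, consistent with the sharp inequality ||u||_L² ≤ C_P ||u'||_L².
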